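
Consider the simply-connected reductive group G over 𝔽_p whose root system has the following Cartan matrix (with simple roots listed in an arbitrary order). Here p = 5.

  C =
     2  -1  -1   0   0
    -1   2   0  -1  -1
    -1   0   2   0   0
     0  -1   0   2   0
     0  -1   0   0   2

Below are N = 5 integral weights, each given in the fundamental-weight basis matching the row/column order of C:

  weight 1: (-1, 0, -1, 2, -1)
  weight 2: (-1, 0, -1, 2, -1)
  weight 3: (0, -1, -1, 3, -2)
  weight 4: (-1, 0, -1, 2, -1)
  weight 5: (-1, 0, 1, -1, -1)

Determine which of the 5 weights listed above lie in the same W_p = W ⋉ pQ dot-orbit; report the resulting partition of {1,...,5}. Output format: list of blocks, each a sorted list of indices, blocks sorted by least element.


Type D_5, rank 5, |W|=1920; reorder rows/cols to standard.

W_5-reps of the 5 weights in Ā_5 (same 5-coord order as C):

  1: (0, 1, 0, 3, 0) · 2: (0, 1, 0, 3, 0) · 3: (0, 1, 0, 3, 0) · 4: (0, 1, 0, 3, 0) · 5: (0, 1, 2, 0, 0)

Grouping the 5 weights by Ā_5-representative: 2 linkage classes.

[[1, 2, 3, 4], [5]]


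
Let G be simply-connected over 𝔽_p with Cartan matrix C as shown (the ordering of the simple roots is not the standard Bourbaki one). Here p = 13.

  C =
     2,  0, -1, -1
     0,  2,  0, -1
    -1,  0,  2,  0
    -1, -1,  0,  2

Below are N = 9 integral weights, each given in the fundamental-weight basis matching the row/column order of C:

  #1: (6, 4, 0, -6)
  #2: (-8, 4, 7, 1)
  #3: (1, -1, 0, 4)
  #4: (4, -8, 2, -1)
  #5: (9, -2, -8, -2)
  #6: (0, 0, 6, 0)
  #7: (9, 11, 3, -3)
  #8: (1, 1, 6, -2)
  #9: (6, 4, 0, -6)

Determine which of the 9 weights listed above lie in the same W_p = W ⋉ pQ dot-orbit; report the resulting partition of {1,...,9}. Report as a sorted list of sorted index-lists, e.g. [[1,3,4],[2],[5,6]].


Root system A_4: the 4×4 matrix C matches after relabeling.

Ā_13 reps of the 9 weights (A_4, coords as presented):

  λ_1+ρ ↦ (2, 0, 1, 5) · λ_2+ρ ↦ (2, 0, 1, 5) · λ_3+ρ ↦ (2, 0, 1, 5) · λ_4+ρ ↦ (2, 0, 1, 5) · λ_5+ρ ↦ (1, 1, 7, 1) · λ_6+ρ ↦ (1, 1, 7, 1) · λ_7+ρ ↦ (1, 1, 7, 1) · λ_8+ρ ↦ (1, 1, 7, 1) · λ_9+ρ ↦ (2, 0, 1, 5)

Partition of {1..9} into 2 W_13-dot-orbits:

[[1, 2, 3, 4, 9], [5, 6, 7, 8]]


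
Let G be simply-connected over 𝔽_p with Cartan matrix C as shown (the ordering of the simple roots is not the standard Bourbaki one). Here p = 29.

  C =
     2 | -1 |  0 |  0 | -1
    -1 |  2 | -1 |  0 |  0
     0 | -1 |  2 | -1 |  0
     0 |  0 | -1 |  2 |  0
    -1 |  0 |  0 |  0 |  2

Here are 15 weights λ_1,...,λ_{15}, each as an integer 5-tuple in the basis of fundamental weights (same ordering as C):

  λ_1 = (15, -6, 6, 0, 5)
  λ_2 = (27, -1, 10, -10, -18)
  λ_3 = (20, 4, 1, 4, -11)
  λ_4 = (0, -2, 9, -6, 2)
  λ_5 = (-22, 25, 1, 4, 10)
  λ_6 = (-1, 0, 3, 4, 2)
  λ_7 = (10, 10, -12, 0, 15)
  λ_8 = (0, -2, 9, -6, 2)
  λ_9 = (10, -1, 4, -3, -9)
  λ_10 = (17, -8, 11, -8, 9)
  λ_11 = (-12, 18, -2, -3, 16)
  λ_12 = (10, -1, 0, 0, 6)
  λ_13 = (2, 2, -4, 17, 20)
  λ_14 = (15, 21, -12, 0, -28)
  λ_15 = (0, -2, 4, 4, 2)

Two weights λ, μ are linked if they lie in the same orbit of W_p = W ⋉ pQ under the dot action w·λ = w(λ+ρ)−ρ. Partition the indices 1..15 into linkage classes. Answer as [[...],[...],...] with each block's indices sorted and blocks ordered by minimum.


A_5 Cartan matrix, 5 simple roots permuted; ρ=(1,1,1,1,1).

Alcove-folded reps (p=29, 15 weights, presented ϖ-order):

    λ_1+ρ ↦ (11, 5, 2, 1, 6)
    λ_2+ρ ↦ (11, 0, 1, 1, 7)
    λ_3+ρ ↦ (11, 5, 2, 1, 6)
    λ_4+ρ ↦ (0, 1, 4, 5, 3)
    λ_5+ρ ↦ (11, 5, 2, 1, 6)
    λ_6+ρ ↦ (0, 1, 4, 5, 3)
    λ_7+ρ ↦ (11, 0, 1, 1, 7)
    λ_8+ρ ↦ (0, 1, 4, 5, 3)
    λ_9+ρ ↦ (3, 0, 3, 2, 8)
    λ_10+ρ ↦ (11, 5, 2, 1, 6)
    λ_11+ρ ↦ (11, 5, 2, 1, 6)
    λ_12+ρ ↦ (11, 0, 1, 1, 7)
    λ_13+ρ ↦ (3, 0, 3, 2, 8)
    λ_14+ρ ↦ (11, 0, 1, 1, 7)
    λ_15+ρ ↦ (0, 1, 4, 5, 3)

Grouping the 15 weights by Ā_29-representative: 4 linkage classes.

[[1, 3, 5, 10, 11], [2, 7, 12, 14], [4, 6, 8, 15], [9, 13]]


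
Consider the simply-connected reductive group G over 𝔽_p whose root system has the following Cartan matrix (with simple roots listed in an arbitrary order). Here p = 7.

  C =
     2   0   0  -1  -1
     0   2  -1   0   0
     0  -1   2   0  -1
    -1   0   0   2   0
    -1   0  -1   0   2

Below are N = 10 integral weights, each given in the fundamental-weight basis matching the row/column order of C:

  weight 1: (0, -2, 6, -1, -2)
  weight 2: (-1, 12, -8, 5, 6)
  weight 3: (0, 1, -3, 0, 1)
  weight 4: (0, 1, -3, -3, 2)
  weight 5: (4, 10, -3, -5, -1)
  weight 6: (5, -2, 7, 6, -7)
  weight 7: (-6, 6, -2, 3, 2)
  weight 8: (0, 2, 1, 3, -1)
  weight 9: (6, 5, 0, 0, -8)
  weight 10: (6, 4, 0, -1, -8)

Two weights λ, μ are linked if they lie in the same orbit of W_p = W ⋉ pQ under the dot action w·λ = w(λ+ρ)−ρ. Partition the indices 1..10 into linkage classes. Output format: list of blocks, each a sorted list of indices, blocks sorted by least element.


Cartan matrix: type A_5 (|W|=720); un-permuting the 5 rows.

Folding the 10 weights λ_j+ρ into Ā_7 (reps in the given 5-coord order):

    1: (0, 1, 5, 0, 1)
    2: (0, 1, 5, 0, 1)
    3: (1, 0, 2, 1, 0)
    4: (1, 0, 2, 1, 0)
    5: (1, 0, 2, 1, 0)
    6: (0, 1, 5, 0, 1)
    7: (0, 2, 2, 1, 1)
    8: (1, 0, 2, 1, 0)
    9: (0, 1, 5, 0, 1)
    10: (0, 1, 5, 0, 1)

These 10 weights hit 3 W_7-dot-orbits; sizes (5, 4, 1):

[[1, 2, 6, 9, 10], [3, 4, 5, 8], [7]]


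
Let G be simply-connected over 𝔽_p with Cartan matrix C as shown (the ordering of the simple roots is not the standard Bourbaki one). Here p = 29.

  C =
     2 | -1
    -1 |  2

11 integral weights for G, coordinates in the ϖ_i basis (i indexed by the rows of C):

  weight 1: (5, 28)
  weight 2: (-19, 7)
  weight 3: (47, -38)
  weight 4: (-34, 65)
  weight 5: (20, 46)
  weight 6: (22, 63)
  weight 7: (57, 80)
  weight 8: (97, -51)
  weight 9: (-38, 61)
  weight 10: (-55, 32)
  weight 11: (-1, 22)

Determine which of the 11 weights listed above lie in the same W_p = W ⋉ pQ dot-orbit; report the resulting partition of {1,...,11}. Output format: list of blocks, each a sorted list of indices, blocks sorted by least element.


Cartan matrix: type A_2 (|W|=6); un-permuting the 2 rows.

λ_j+ρ reflected into Ā_29 (⟨·,θ^∨⟩≤29); 2-tuples as given:

  λ_1+ρ ↦ (0, 23) · λ_2+ρ ↦ (8, 10) · λ_3+ρ ↦ (8, 10) · λ_4+ρ ↦ (4, 4) · λ_5+ρ ↦ (8, 10) · λ_6+ρ ↦ (0, 23) · λ_7+ρ ↦ (0, 23) · λ_8+ρ ↦ (8, 10) · λ_9+ρ ↦ (4, 4) · λ_10+ρ ↦ (4, 4) · λ_11+ρ ↦ (0, 23)

Grouping the 11 weights by Ā_29-representative: 3 linkage classes.

[[1, 6, 7, 11], [2, 3, 5, 8], [4, 9, 10]]


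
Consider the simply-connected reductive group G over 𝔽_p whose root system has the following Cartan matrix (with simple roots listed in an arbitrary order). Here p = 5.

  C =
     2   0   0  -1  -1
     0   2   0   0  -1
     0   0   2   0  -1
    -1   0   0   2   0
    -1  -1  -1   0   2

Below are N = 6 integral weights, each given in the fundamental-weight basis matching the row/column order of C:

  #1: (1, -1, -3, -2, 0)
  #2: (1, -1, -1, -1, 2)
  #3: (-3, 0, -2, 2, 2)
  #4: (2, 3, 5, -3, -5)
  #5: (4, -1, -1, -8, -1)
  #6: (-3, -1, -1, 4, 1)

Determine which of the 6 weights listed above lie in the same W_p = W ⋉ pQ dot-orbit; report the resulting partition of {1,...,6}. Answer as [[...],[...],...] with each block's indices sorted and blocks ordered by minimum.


Type D_5, rank 5, |W|=1920; reorder rows/cols to standard.

W_5-reps of the 6 weights in Ā_5 (same 5-coord order as C):

  λ_1 → (0, 1, 1, 1, 0)
  λ_2 → (0, 0, 0, 3, 0)
  λ_3 → (0, 1, 1, 1, 0)
  λ_4 → (0, 1, 1, 1, 0)
  λ_5 → (0, 0, 0, 3, 0)
  λ_6 → (0, 0, 0, 3, 0)

These 6 weights hit 2 W_5-dot-orbits; sizes (3, 3):

[[1, 3, 4], [2, 5, 6]]


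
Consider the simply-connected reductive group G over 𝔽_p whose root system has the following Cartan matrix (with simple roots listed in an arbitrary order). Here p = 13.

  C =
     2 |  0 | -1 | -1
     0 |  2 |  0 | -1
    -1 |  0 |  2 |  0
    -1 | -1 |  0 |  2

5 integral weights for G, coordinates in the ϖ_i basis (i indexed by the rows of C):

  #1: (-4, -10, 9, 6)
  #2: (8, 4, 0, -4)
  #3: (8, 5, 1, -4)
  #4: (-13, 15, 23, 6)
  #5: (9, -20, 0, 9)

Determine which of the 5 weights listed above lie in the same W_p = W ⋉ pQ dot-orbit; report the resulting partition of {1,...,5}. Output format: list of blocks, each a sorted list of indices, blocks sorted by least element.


A_4 Cartan matrix, 4 simple roots permuted; ρ=(1,1,1,1).

Folding the 5 weights λ_j+ρ into Ā_13 (reps in the given 4-coord order):

  λ_1+ρ ↦ (2, 3, 4, 3) · λ_2+ρ ↦ (6, 2, 1, 3) · λ_3+ρ ↦ (6, 2, 1, 3) · λ_4+ρ ↦ (6, 2, 1, 3) · λ_5+ρ ↦ (6, 2, 1, 3)

These 5 weights hit 2 W_13-dot-orbits; sizes (1, 4):

[[1], [2, 3, 4, 5]]


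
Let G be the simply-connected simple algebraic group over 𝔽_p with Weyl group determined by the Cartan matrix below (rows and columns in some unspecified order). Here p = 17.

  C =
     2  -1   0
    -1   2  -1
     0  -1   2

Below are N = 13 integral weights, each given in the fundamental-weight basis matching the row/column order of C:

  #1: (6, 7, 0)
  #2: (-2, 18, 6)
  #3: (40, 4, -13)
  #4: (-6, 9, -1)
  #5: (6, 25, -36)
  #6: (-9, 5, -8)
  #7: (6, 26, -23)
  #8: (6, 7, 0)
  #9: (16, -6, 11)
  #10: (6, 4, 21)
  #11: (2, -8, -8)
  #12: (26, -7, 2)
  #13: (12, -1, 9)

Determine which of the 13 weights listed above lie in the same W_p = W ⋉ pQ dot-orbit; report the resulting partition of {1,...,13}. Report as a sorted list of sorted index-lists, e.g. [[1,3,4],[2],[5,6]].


Type A_3, rank 3, |W|=24; reorder rows/cols to standard.

Folding the 13 weights λ_j+ρ into Ā_17 (reps in the given 3-coord order):

  λ_1 → (7, 8, 1);  λ_2 → (7, 8, 1);  λ_3 → (5, 5, 0);  λ_4 → (5, 5, 0);  λ_5 → (7, 8, 1);  λ_6 → (1, 6, 2);  λ_7 → (5, 5, 0);  λ_8 → (7, 8, 1);  λ_9 → (5, 5, 0);  λ_10 → (5, 5, 0);  λ_11 → (7, 4, 3);  λ_12 → (7, 4, 3);  λ_13 → (7, 0, 4)

5 distinct reps among the 13 weights ⇒ 5 W_17-linkage classes:

[[1, 2, 5, 8], [3, 4, 7, 9, 10], [6], [11, 12], [13]]


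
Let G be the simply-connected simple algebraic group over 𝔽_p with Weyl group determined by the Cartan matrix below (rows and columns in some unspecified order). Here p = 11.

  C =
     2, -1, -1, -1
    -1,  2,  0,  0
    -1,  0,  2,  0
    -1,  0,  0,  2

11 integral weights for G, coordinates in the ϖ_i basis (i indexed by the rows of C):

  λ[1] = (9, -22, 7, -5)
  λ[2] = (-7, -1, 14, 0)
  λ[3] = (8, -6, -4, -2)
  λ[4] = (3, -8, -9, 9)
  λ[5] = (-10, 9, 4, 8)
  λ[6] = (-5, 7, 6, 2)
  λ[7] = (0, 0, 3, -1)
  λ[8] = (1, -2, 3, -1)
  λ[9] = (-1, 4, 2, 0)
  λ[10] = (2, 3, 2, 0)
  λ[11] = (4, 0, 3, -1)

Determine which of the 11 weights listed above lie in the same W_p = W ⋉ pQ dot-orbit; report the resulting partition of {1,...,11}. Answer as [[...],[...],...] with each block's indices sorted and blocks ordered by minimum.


Dynkin diagram of C (from the 6 off-diagonal −1 entries): D_4.

λ_j+ρ reflected into Ā_11 (⟨·,θ^∨⟩≤11); 4-tuples as given:

  λ_1 → (0, 4, 3, 1)
  λ_2 → (1, 1, 4, 0)
  λ_3 → (0, 5, 3, 1)
  λ_4 → (0, 4, 3, 1)
  λ_5 → (1, 1, 4, 0)
  λ_6 → (0, 4, 3, 1)
  λ_7 → (1, 1, 4, 0)
  λ_8 → (1, 1, 4, 0)
  λ_9 → (0, 5, 3, 1)
  λ_10 → (0, 4, 3, 1)
  λ_11 → (1, 1, 4, 0)

Grouping the 11 weights by Ā_11-representative: 3 linkage classes.

[[1, 4, 6, 10], [2, 5, 7, 8, 11], [3, 9]]


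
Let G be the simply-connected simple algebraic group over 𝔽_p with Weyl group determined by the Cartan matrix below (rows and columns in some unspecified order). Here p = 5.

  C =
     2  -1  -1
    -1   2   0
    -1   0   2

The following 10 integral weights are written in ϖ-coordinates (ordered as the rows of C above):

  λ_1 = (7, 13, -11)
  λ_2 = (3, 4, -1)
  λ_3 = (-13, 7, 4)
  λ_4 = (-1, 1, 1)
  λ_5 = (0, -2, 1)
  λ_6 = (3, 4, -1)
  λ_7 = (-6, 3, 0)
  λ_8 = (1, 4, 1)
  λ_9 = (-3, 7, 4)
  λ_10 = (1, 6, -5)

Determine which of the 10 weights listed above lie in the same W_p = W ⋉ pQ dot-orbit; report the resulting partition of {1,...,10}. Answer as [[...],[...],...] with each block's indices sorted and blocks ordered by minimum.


A_3 Cartan matrix, 3 simple roots permuted; ρ=(1,1,1).

Ā_5 reps of the 10 weights (A_3, coords as presented):

  1: (0, 2, 2)
  2: (0, 1, 4)
  3: (0, 1, 2)
  4: (0, 2, 2)
  5: (0, 1, 2)
  6: (0, 1, 4)
  7: (0, 1, 4)
  8: (0, 1, 2)
  9: (0, 1, 2)
  10: (0, 1, 2)

Linkage partition of the 10 weights (3 classes, p=5):

[[1, 4], [2, 6, 7], [3, 5, 8, 9, 10]]


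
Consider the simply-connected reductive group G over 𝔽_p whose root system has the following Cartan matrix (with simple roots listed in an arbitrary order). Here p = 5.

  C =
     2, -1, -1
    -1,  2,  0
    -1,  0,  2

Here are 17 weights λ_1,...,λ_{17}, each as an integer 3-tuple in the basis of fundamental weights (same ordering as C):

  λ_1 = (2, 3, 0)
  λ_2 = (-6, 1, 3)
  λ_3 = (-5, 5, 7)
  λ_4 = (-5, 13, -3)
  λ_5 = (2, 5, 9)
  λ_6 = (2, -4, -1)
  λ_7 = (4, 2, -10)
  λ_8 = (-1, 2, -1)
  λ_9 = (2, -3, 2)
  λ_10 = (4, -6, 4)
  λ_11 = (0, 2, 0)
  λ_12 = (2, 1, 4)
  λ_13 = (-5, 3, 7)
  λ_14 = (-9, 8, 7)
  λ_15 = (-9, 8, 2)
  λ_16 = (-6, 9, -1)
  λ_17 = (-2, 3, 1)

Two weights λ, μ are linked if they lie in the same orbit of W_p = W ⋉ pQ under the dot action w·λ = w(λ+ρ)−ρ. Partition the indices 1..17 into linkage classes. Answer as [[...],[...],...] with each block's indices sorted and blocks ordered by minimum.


Cartan matrix: type A_3 (|W|=24); un-permuting the 3 rows.

λ_j+ρ reflected into Ā_5 (⟨·,θ^∨⟩≤5); 3-tuples as given:

  1: (1, 1, 2) · 2: (1, 3, 1) · 3: (0, 3, 1) · 4: (1, 3, 1) · 5: (0, 3, 1) · 6: (0, 3, 0) · 7: (0, 3, 1) · 8: (0, 3, 0) · 9: (1, 1, 2) · 10: (0, 0, 0) · 11: (1, 3, 1) · 12: (0, 3, 0) · 13: (1, 3, 1) · 14: (1, 0, 1) · 15: (0, 3, 1) · 16: (0, 0, 0) · 17: (1, 3, 1)

Grouping the 17 weights by Ā_5-representative: 6 linkage classes.

[[1, 9], [2, 4, 11, 13, 17], [3, 5, 7, 15], [6, 8, 12], [10, 16], [14]]


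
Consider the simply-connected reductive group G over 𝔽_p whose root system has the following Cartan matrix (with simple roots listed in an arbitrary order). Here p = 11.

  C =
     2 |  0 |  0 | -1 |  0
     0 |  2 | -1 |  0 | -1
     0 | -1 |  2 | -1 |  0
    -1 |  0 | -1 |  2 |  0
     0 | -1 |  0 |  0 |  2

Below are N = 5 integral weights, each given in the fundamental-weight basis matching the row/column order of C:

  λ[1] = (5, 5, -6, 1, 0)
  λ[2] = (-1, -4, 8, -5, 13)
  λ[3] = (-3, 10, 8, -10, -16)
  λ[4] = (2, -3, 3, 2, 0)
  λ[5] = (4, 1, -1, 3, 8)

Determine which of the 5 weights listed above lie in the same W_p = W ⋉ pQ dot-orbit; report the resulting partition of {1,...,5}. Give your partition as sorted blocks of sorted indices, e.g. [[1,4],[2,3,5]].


Dynkin diagram of C (from the 8 off-diagonal −1 entries): A_5.

Alcove-folded reps (p=11, 5 weights, presented ϖ-order):

  1: (3, 1, 2, 3, 1)
  2: (0, 0, 3, 2, 2)
  3: (4, 2, 0, 0, 0)
  4: (3, 1, 2, 3, 1)
  5: (4, 2, 0, 0, 0)

The 5 indices split into 3 linkage classes (same alcove rep ⇔ same W_11-dot-orbit):

[[1, 4], [2], [3, 5]]


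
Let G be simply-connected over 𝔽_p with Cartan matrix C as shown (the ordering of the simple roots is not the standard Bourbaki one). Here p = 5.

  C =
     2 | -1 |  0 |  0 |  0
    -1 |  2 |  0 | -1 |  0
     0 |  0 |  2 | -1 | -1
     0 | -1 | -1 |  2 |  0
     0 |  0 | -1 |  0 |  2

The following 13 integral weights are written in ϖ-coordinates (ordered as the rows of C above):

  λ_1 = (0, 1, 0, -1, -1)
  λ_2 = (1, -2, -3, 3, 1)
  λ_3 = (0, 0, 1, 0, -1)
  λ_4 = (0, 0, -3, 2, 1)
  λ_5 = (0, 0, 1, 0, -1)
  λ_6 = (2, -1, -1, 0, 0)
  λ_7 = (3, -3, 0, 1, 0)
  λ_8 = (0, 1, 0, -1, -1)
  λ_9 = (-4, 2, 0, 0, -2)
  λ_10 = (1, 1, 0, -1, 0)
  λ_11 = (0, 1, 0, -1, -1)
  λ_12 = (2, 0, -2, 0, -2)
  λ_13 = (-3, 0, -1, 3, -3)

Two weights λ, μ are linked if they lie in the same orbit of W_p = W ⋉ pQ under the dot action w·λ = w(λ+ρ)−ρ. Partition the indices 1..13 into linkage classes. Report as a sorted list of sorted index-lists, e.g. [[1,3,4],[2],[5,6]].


Type A_5, rank 5, |W|=720; reorder rows/cols to standard.

Each λ_j+ρ reduced to Ā_5; 5-tuples below use C's row order:

  1: (1, 2, 1, 0, 0);  2: (1, 1, 2, 1, 0);  3: (1, 1, 2, 1, 0);  4: (1, 1, 2, 1, 0);  5: (1, 1, 2, 1, 0);  6: (3, 0, 0, 1, 1);  7: (1, 2, 1, 0, 0);  8: (1, 2, 1, 0, 0);  9: (3, 0, 0, 1, 1);  10: (1, 2, 1, 0, 0);  11: (1, 2, 1, 0, 0);  12: (3, 0, 0, 1, 1);  13: (1, 1, 2, 1, 0)

Linkage partition of the 13 weights (3 classes, p=5):

[[1, 7, 8, 10, 11], [2, 3, 4, 5, 13], [6, 9, 12]]


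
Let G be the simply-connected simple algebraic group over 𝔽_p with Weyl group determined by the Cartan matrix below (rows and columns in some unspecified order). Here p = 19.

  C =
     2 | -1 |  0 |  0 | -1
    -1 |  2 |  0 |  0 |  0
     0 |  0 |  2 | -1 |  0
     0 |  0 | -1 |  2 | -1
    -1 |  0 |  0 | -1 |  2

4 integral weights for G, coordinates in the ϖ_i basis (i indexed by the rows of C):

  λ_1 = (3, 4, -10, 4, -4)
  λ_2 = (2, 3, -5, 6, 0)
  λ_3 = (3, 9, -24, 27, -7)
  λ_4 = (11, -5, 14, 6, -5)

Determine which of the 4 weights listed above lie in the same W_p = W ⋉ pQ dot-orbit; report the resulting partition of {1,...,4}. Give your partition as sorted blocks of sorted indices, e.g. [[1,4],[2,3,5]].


C ↔ A_5 under row/col permutation; |W(A_5)| = 720.

W_19-reps of the 4 weights in Ā_19 (same 5-coord order as C):

  λ_1+ρ ↦ (3, 2, 2, 3, 1) · λ_2+ρ ↦ (3, 4, 4, 3, 1) · λ_3+ρ ↦ (3, 2, 2, 3, 1) · λ_4+ρ ↦ (3, 4, 4, 3, 1)

Partition of {1..4} into 2 W_19-dot-orbits:

[[1, 3], [2, 4]]


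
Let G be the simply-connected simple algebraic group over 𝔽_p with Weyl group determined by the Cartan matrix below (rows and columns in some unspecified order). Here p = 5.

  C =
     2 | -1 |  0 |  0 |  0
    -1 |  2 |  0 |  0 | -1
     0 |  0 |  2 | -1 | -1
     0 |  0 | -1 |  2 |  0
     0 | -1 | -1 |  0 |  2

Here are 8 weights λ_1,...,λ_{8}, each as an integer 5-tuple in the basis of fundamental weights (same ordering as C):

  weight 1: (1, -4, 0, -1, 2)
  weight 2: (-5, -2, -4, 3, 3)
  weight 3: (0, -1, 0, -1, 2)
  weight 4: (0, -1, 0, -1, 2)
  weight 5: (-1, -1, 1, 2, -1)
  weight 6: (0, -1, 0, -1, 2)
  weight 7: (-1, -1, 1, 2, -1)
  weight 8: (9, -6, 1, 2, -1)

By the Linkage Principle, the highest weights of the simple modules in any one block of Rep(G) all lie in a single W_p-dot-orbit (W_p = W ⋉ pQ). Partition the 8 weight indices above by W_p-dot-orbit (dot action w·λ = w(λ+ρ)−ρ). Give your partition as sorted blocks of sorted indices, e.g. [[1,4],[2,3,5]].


C ↔ A_5 under row/col permutation; |W(A_5)| = 720.

Folding the 8 weights λ_j+ρ into Ā_5 (reps in the given 5-coord order):

  [1] (1, 2, 1, 0, 0) · [2] (1, 0, 1, 0, 3) · [3] (1, 0, 1, 0, 3) · [4] (1, 0, 1, 0, 3) · [5] (0, 0, 2, 3, 0) · [6] (1, 0, 1, 0, 3) · [7] (0, 0, 2, 3, 0) · [8] (0, 0, 2, 3, 0)

Grouping the 8 weights by Ā_5-representative: 3 linkage classes.

[[1], [2, 3, 4, 6], [5, 7, 8]]


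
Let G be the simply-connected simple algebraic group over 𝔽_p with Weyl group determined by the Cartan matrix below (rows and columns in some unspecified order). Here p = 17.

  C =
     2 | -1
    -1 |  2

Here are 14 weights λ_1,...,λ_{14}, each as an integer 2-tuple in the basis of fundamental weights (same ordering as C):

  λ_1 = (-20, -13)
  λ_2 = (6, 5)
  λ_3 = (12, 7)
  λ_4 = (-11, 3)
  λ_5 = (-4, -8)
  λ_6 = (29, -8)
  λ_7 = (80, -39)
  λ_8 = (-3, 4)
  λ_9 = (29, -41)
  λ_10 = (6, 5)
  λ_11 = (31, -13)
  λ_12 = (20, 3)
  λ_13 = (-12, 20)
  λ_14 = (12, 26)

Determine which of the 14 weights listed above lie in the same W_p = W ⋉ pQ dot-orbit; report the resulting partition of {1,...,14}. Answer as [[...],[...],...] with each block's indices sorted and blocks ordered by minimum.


A_2 Cartan matrix, 2 simple roots permuted; ρ=(1,1).

λ_j+ρ reflected into Ā_17 (⟨·,θ^∨⟩≤17); 2-tuples as given:

    1: (2, 3)
    2: (7, 6)
    3: (9, 4)
    4: (4, 6)
    5: (7, 3)
    6: (4, 6)
    7: (9, 4)
    8: (2, 3)
    9: (7, 6)
    10: (7, 6)
    11: (2, 3)
    12: (9, 4)
    13: (7, 6)
    14: (4, 6)

Partition of {1..14} into 5 W_17-dot-orbits:

[[1, 8, 11], [2, 9, 10, 13], [3, 7, 12], [4, 6, 14], [5]]


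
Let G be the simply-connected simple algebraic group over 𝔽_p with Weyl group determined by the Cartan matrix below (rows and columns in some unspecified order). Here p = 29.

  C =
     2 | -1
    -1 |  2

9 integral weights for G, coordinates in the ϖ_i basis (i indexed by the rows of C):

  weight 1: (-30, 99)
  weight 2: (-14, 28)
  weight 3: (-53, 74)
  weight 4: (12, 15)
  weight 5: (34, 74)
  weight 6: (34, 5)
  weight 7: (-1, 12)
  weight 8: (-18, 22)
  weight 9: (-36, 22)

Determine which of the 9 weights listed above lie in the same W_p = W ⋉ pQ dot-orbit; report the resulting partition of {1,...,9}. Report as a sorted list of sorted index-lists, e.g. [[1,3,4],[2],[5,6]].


Cartan matrix: type A_2 (|W|=6); un-permuting the 2 rows.

Alcove-folded reps (p=29, 9 weights, presented ϖ-order):

    λ_1 → (13, 16)
    λ_2 → (13, 16)
    λ_3 → (17, 6)
    λ_4 → (13, 16)
    λ_5 → (17, 6)
    λ_6 → (17, 6)
    λ_7 → (0, 13)
    λ_8 → (17, 6)
    λ_9 → (17, 6)

Linkage partition of the 9 weights (3 classes, p=29):

[[1, 2, 4], [3, 5, 6, 8, 9], [7]]


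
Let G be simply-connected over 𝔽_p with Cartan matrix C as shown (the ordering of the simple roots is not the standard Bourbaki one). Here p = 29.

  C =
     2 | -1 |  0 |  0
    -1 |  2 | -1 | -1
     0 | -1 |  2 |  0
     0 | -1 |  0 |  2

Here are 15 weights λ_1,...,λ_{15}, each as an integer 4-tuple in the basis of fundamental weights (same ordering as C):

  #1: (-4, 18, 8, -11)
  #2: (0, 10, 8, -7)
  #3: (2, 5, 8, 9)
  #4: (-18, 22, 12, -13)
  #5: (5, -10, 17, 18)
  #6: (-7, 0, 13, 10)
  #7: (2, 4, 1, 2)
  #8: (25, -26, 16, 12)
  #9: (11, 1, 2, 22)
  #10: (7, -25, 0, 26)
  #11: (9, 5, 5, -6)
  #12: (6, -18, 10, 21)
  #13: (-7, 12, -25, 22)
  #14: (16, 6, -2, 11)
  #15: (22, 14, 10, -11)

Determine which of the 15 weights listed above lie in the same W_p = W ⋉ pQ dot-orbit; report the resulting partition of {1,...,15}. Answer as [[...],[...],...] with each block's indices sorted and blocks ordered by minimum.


Cartan matrix: type D_4 (|W|=192); un-permuting the 4 rows.

Ā_29 reps of the 15 weights (D_4, coords as presented):

  λ_1+ρ ↦ (3, 1, 9, 10);  λ_2+ρ ↦ (1, 5, 9, 6);  λ_3+ρ ↦ (3, 1, 9, 10);  λ_4+ρ ↦ (10, 1, 6, 5);  λ_5+ρ ↦ (3, 1, 9, 10);  λ_6+ρ ↦ (1, 5, 9, 6);  λ_7+ρ ↦ (3, 5, 2, 3);  λ_8+ρ ↦ (1, 3, 8, 12);  λ_9+ρ ↦ (1, 3, 8, 12);  λ_10+ρ ↦ (1, 3, 8, 12);  λ_11+ρ ↦ (10, 1, 6, 5);  λ_12+ρ ↦ (10, 1, 6, 5);  λ_13+ρ ↦ (10, 1, 6, 5);  λ_14+ρ ↦ (10, 1, 6, 5);  λ_15+ρ ↦ (3, 1, 9, 10)

The 15 indices split into 5 linkage classes (same alcove rep ⇔ same W_29-dot-orbit):

[[1, 3, 5, 15], [2, 6], [4, 11, 12, 13, 14], [7], [8, 9, 10]]


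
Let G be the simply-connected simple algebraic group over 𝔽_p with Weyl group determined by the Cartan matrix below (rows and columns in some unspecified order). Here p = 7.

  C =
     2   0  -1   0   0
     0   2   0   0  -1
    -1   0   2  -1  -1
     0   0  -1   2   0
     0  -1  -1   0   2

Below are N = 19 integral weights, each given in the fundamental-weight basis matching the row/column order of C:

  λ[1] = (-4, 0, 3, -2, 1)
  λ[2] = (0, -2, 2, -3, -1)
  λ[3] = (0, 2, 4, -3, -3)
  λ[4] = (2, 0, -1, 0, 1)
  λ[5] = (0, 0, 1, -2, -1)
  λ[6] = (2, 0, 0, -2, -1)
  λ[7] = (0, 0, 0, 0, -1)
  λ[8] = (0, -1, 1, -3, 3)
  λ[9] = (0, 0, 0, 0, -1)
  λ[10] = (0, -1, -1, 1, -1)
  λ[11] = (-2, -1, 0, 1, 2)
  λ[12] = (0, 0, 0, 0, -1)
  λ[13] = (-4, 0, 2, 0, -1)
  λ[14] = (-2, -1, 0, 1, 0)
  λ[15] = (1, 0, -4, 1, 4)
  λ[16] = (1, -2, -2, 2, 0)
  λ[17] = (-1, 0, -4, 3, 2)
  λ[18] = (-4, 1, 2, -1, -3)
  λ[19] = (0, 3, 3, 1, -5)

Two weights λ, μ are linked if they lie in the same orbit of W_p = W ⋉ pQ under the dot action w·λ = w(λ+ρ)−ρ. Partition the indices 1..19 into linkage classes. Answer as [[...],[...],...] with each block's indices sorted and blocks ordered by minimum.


Cartan matrix: type D_5 (|W|=1920); un-permuting the 5 rows.

Each λ_j+ρ reduced to Ā_7; 5-tuples below use C's row order:

    λ_1+ρ ↦ (3, 1, 0, 1, 0)
    λ_2+ρ ↦ (1, 0, 0, 2, 1)
    λ_3+ρ ↦ (1, 0, 0, 2, 1)
    λ_4+ρ ↦ (3, 1, 0, 1, 0)
    λ_5+ρ ↦ (1, 1, 1, 1, 0)
    λ_6+ρ ↦ (3, 1, 0, 1, 0)
    λ_7+ρ ↦ (1, 1, 1, 1, 0)
    λ_8+ρ ↦ (1, 0, 0, 2, 0)
    λ_9+ρ ↦ (1, 1, 1, 1, 0)
    λ_10+ρ ↦ (1, 0, 0, 2, 0)
    λ_11+ρ ↦ (1, 0, 0, 2, 1)
    λ_12+ρ ↦ (1, 1, 1, 1, 0)
    λ_13+ρ ↦ (3, 1, 0, 1, 0)
    λ_14+ρ ↦ (1, 0, 0, 2, 1)
    λ_15+ρ ↦ (1, 1, 1, 1, 0)
    λ_16+ρ ↦ (1, 0, 0, 2, 1)
    λ_17+ρ ↦ (3, 1, 0, 1, 0)
    λ_18+ρ ↦ (1, 0, 0, 2, 0)
    λ_19+ρ ↦ (1, 0, 0, 2, 0)

Linkage partition of the 19 weights (4 classes, p=7):

[[1, 4, 6, 13, 17], [2, 3, 11, 14, 16], [5, 7, 9, 12, 15], [8, 10, 18, 19]]


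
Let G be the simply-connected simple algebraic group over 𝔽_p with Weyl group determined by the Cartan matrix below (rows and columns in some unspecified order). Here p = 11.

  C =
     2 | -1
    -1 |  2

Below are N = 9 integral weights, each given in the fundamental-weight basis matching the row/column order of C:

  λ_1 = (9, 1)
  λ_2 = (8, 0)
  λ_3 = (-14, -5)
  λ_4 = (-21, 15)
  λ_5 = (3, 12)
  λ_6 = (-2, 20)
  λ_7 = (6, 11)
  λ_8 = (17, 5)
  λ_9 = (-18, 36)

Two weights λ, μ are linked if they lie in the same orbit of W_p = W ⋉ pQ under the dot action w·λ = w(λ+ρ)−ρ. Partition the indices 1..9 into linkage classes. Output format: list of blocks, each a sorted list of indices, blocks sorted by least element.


Type A_2, rank 2, |W|=6; reorder rows/cols to standard.

Alcove-folded reps (p=11, 9 weights, presented ϖ-order):

    1: (9, 1)
    2: (9, 1)
    3: (2, 5)
    4: (2, 5)
    5: (2, 5)
    6: (9, 1)
    7: (1, 3)
    8: (2, 5)
    9: (2, 5)

Linkage partition of the 9 weights (3 classes, p=11):

[[1, 2, 6], [3, 4, 5, 8, 9], [7]]


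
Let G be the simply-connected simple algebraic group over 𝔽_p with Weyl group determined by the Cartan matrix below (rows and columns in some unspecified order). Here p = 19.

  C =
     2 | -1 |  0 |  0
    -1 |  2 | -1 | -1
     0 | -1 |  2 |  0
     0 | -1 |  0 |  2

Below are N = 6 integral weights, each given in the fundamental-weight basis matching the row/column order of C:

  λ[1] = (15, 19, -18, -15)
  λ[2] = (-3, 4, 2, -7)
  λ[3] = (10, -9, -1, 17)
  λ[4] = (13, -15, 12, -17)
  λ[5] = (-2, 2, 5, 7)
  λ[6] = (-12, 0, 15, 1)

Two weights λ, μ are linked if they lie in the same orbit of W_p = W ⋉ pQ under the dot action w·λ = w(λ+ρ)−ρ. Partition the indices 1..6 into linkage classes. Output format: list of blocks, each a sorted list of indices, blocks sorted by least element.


Cartan matrix: type D_4 (|W|=192); un-permuting the 4 rows.

Alcove-folded reps (p=19, 6 weights, presented ϖ-order):

  λ_1 → (1, 2, 0, 3);  λ_2 → (1, 2, 0, 3);  λ_3 → (1, 2, 6, 8);  λ_4 → (1, 2, 0, 3);  λ_5 → (1, 2, 6, 8);  λ_6 → (1, 2, 6, 8)

Linkage partition of the 6 weights (2 classes, p=19):

[[1, 2, 4], [3, 5, 6]]


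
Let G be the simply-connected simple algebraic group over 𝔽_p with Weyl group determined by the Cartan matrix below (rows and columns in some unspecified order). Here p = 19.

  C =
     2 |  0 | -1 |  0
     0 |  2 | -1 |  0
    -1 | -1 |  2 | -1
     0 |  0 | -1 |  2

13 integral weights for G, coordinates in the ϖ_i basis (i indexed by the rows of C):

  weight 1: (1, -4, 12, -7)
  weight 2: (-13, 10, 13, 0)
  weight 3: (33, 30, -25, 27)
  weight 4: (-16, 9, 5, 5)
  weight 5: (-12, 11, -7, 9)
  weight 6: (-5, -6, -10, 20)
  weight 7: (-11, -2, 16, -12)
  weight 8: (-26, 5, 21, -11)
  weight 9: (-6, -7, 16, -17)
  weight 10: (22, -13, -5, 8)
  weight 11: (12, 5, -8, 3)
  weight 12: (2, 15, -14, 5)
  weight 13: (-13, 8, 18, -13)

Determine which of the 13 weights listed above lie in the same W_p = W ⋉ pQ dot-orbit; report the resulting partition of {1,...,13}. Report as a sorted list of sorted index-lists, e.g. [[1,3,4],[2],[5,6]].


C ↔ D_4 under row/col permutation; |W(D_4)| = 192.

λ_j+ρ reflected into Ā_19 (⟨·,θ^∨⟩≤19); 4-tuples as given:

  λ_1 → (2, 3, 4, 6)
  λ_2 → (5, 4, 1, 6)
  λ_3 → (3, 0, 4, 3)
  λ_4 → (6, 1, 3, 3)
  λ_5 → (5, 4, 1, 6)
  λ_6 → (5, 4, 1, 6)
  λ_7 → (5, 4, 1, 6)
  λ_8 → (6, 1, 3, 3)
  λ_9 → (5, 4, 1, 6)
  λ_10 → (3, 0, 4, 3)
  λ_11 → (6, 1, 3, 3)
  λ_12 → (6, 1, 3, 3)
  λ_13 → (3, 0, 4, 3)

Grouping the 13 weights by Ā_19-representative: 4 linkage classes.

[[1], [2, 5, 6, 7, 9], [3, 10, 13], [4, 8, 11, 12]]


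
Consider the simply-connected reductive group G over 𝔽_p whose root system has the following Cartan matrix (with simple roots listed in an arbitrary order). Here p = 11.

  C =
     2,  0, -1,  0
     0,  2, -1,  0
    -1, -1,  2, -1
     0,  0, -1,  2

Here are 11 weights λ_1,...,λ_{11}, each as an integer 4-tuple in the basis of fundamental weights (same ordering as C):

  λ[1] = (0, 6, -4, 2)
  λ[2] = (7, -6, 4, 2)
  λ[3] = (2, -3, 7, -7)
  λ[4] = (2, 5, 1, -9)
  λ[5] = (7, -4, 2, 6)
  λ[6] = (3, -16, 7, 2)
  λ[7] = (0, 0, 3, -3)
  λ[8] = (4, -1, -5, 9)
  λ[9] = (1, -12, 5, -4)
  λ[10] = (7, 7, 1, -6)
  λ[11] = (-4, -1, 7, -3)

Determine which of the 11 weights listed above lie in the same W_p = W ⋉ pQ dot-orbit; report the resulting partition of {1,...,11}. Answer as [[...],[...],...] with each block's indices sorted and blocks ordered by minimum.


Dynkin diagram of C (from the 6 off-diagonal −1 entries): D_4.

W_11-reps of the 11 weights in Ā_11 (same 4-coord order as C):

  1: (2, 4, 1, 0) · 2: (3, 0, 3, 2) · 3: (3, 2, 0, 6) · 4: (3, 0, 3, 2) · 5: (1, 4, 3, 0) · 6: (1, 4, 3, 0) · 7: (1, 1, 2, 2) · 8: (1, 4, 0, 6) · 9: (3, 0, 3, 2) · 10: (1, 1, 2, 2) · 11: (3, 0, 3, 2)

Partition of {1..11} into 6 W_11-dot-orbits:

[[1], [2, 4, 9, 11], [3], [5, 6], [7, 10], [8]]


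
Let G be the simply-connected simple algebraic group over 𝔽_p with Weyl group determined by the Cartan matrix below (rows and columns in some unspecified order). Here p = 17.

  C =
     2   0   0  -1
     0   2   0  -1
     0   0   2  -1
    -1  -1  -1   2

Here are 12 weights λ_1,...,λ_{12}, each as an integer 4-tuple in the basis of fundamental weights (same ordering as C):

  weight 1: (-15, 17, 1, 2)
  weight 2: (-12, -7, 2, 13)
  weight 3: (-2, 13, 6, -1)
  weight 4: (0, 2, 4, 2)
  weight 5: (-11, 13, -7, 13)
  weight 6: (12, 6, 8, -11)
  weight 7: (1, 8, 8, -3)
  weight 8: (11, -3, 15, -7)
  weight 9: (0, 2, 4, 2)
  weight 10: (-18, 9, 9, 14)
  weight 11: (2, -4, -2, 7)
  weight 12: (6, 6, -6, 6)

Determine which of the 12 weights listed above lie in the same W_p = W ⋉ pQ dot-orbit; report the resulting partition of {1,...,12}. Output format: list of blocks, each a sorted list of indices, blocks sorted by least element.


Cartan matrix: type D_4 (|W|=192); un-permuting the 4 rows.

Ā_17 reps of the 12 weights (D_4, coords as presented):

  λ_1 → (1, 3, 5, 3);  λ_2 → (8, 3, 0, 3);  λ_3 → (3, 10, 3, 0);  λ_4 → (1, 3, 5, 3);  λ_5 → (1, 3, 5, 3);  λ_6 → (3, 3, 1, 4);  λ_7 → (0, 7, 7, 1);  λ_8 → (1, 3, 5, 3);  λ_9 → (1, 3, 5, 3);  λ_10 → (0, 7, 7, 1);  λ_11 → (3, 3, 1, 4);  λ_12 → (3, 3, 1, 4)

Partition of {1..12} into 5 W_17-dot-orbits:

[[1, 4, 5, 8, 9], [2], [3], [6, 11, 12], [7, 10]]


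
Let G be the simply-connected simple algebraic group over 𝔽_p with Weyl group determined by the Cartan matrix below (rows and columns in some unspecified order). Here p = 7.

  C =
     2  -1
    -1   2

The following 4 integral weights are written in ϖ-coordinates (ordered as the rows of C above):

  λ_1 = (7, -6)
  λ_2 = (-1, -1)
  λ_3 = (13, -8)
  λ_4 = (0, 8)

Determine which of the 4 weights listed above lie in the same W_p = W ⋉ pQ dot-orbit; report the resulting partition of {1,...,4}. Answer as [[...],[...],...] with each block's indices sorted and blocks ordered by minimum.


C ↔ A_2 under row/col permutation; |W(A_2)| = 6.

W_7-reps of the 4 weights in Ā_7 (same 2-coord order as C):

  λ_1 → (2, 4)
  λ_2 → (0, 0)
  λ_3 → (0, 0)
  λ_4 → (2, 4)

Partition of {1..4} into 2 W_7-dot-orbits:

[[1, 4], [2, 3]]


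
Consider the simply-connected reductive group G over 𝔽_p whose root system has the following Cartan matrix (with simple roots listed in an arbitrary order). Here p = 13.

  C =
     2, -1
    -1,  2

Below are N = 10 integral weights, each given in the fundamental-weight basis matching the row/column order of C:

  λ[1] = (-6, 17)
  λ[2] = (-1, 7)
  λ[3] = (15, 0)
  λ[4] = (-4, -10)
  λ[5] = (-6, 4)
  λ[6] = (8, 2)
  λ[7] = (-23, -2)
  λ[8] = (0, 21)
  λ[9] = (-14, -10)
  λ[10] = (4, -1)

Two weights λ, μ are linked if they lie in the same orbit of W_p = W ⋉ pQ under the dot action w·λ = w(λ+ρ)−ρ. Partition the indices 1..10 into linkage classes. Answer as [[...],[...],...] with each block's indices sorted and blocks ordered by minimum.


Root system A_2: the 2×2 matrix C matches after relabeling.

λ_j+ρ reflected into Ā_13 (⟨·,θ^∨⟩≤13); 2-tuples as given:

  λ_1+ρ ↦ (0, 8);  λ_2+ρ ↦ (0, 8);  λ_3+ρ ↦ (9, 3);  λ_4+ρ ↦ (9, 3);  λ_5+ρ ↦ (5, 0);  λ_6+ρ ↦ (9, 3);  λ_7+ρ ↦ (9, 3);  λ_8+ρ ↦ (9, 3);  λ_9+ρ ↦ (0, 4);  λ_10+ρ ↦ (5, 0)

Linkage partition of the 10 weights (4 classes, p=13):

[[1, 2], [3, 4, 6, 7, 8], [5, 10], [9]]


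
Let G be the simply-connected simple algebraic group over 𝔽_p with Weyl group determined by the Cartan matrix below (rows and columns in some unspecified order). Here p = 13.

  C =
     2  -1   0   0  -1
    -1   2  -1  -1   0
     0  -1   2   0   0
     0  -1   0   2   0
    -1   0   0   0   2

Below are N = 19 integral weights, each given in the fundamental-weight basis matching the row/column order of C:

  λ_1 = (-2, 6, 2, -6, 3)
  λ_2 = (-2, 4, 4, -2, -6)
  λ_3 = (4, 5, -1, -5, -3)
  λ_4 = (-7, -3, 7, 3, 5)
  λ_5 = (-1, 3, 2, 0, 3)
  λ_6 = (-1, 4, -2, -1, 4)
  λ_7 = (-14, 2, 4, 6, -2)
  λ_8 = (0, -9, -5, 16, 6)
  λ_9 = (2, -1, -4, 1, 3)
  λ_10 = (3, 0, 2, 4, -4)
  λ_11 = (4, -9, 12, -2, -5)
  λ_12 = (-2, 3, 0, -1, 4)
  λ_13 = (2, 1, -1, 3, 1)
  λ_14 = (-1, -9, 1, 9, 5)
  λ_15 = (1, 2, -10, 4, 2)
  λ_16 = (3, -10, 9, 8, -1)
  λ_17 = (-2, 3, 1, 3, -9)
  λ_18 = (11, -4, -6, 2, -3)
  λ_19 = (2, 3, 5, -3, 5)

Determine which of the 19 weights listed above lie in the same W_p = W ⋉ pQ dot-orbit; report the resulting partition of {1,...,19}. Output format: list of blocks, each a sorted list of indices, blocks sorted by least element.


D_5 Cartan matrix, 5 simple roots permuted; ρ=(1,1,1,1,1).

W_13-reps of the 19 weights in Ā_13 (same 5-coord order as C):

  λ_1+ρ ↦ (1, 0, 3, 5, 2)
  λ_2+ρ ↦ (3, 1, 3, 1, 1)
  λ_3+ρ ↦ (0, 2, 0, 4, 2)
  λ_4+ρ ↦ (0, 2, 0, 4, 2)
  λ_5+ρ ↦ (3, 1, 3, 1, 1)
  λ_6+ρ ↦ (1, 3, 1, 0, 4)
  λ_7+ρ ↦ (1, 0, 3, 5, 2)
  λ_8+ρ ↦ (4, 1, 1, 2, 0)
  λ_9+ρ ↦ (0, 2, 0, 1, 4)
  λ_10+ρ ↦ (1, 0, 3, 5, 2)
  λ_11+ρ ↦ (3, 1, 3, 1, 1)
  λ_12+ρ ↦ (1, 3, 1, 0, 4)
  λ_13+ρ ↦ (0, 2, 0, 4, 2)
  λ_14+ρ ↦ (0, 2, 0, 4, 2)
  λ_15+ρ ↦ (3, 1, 3, 1, 1)
  λ_16+ρ ↦ (1, 3, 1, 0, 4)
  λ_17+ρ ↦ (3, 1, 3, 1, 1)
  λ_18+ρ ↦ (1, 0, 3, 5, 2)
  λ_19+ρ ↦ (0, 2, 0, 4, 2)

6 distinct reps among the 19 weights ⇒ 6 W_13-linkage classes:

[[1, 7, 10, 18], [2, 5, 11, 15, 17], [3, 4, 13, 14, 19], [6, 12, 16], [8], [9]]


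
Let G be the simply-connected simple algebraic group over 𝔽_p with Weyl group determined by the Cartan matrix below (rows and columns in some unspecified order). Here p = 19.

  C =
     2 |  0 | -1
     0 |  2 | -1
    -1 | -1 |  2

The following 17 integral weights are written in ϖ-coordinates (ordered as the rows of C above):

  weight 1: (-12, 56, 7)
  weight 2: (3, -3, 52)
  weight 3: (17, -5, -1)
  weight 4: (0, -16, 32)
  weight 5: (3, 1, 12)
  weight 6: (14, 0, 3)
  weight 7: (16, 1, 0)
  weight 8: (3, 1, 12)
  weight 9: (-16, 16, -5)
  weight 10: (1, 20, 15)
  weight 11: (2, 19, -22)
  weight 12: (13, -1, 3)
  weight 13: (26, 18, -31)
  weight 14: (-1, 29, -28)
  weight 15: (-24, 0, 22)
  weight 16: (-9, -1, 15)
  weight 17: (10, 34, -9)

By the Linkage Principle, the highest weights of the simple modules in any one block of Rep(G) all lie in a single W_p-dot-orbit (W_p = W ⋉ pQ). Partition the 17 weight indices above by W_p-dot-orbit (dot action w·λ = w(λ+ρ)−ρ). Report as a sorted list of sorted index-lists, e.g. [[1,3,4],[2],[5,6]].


Dynkin diagram of C (from the 4 off-diagonal −1 entries): A_3.

Alcove-folded reps (p=19, 17 weights, presented ϖ-order):

  1: (8, 0, 8);  2: (4, 2, 13);  3: (14, 0, 4);  4: (14, 0, 4);  5: (4, 2, 13);  6: (14, 0, 4);  7: (16, 1, 1);  8: (4, 2, 13);  9: (4, 2, 13);  10: (16, 1, 1);  11: (16, 1, 1);  12: (14, 0, 4);  13: (8, 0, 8);  14: (8, 0, 8);  15: (14, 0, 4);  16: (8, 0, 8);  17: (8, 0, 8)

Linkage partition of the 17 weights (4 classes, p=19):

[[1, 13, 14, 16, 17], [2, 5, 8, 9], [3, 4, 6, 12, 15], [7, 10, 11]]


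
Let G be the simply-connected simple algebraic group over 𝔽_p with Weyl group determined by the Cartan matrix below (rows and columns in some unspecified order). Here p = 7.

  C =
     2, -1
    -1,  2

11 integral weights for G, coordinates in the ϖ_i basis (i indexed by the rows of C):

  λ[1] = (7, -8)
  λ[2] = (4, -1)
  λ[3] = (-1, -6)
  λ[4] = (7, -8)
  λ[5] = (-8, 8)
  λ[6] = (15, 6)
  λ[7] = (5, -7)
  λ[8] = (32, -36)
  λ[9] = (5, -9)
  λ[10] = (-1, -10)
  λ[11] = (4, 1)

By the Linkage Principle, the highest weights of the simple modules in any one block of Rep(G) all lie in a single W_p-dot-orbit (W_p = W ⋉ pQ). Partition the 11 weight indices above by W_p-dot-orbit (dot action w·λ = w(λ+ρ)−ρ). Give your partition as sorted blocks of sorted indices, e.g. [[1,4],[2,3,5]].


A_2 Cartan matrix, 2 simple roots permuted; ρ=(1,1).

W_7-reps of the 11 weights in Ā_7 (same 2-coord order as C):

  λ_1+ρ ↦ (0, 6) · λ_2+ρ ↦ (5, 0) · λ_3+ρ ↦ (5, 0) · λ_4+ρ ↦ (0, 6) · λ_5+ρ ↦ (5, 0) · λ_6+ρ ↦ (5, 2) · λ_7+ρ ↦ (0, 6) · λ_8+ρ ↦ (5, 0) · λ_9+ρ ↦ (1, 5) · λ_10+ρ ↦ (5, 2) · λ_11+ρ ↦ (5, 2)

The 11 indices split into 4 linkage classes (same alcove rep ⇔ same W_7-dot-orbit):

[[1, 4, 7], [2, 3, 5, 8], [6, 10, 11], [9]]


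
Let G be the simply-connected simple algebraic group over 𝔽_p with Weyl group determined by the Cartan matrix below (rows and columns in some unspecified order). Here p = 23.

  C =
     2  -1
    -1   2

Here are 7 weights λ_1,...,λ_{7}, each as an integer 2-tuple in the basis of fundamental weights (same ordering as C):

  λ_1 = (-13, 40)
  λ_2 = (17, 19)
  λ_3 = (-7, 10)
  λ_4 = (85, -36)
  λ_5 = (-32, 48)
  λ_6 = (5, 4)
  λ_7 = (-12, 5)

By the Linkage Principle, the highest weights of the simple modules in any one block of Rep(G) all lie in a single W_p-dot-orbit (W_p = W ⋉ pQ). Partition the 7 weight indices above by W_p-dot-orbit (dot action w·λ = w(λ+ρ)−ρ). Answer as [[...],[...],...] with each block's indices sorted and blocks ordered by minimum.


Type A_2, rank 2, |W|=6; reorder rows/cols to standard.

W_23-reps of the 7 weights in Ā_23 (same 2-coord order as C):

  1: (6, 5) · 2: (3, 5) · 3: (6, 5) · 4: (6, 5) · 5: (3, 5) · 6: (6, 5) · 7: (6, 5)

The 7 indices split into 2 linkage classes (same alcove rep ⇔ same W_23-dot-orbit):

[[1, 3, 4, 6, 7], [2, 5]]


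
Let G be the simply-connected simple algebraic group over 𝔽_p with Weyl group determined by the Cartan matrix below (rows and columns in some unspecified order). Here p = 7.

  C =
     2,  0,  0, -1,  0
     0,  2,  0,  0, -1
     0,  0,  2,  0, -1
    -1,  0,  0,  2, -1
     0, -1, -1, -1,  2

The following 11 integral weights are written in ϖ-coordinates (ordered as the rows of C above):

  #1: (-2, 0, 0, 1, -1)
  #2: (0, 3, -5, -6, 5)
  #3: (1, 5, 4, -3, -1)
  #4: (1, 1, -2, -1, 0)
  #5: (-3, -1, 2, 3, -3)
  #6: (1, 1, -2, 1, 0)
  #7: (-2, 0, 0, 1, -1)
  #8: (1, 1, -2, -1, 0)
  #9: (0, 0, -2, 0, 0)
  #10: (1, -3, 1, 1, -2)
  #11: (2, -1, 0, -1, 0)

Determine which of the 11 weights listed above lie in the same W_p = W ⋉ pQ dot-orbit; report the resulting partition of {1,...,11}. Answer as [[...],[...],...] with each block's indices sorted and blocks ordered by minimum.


Dynkin diagram of C (from the 8 off-diagonal −1 entries): D_5.

λ_j+ρ reflected into Ā_7 (⟨·,θ^∨⟩≤7); 5-tuples as given:

  λ_1+ρ ↦ (1, 1, 1, 1, 0);  λ_2+ρ ↦ (1, 1, 1, 1, 0);  λ_3+ρ ↦ (2, 2, 1, 0, 0);  λ_4+ρ ↦ (2, 2, 1, 0, 0);  λ_5+ρ ↦ (2, 2, 1, 0, 0);  λ_6+ρ ↦ (2, 2, 1, 0, 0);  λ_7+ρ ↦ (1, 1, 1, 1, 0);  λ_8+ρ ↦ (2, 2, 1, 0, 0);  λ_9+ρ ↦ (1, 1, 1, 1, 0);  λ_10+ρ ↦ (1, 1, 1, 1, 0);  λ_11+ρ ↦ (3, 0, 1, 0, 1)

3 distinct reps among the 11 weights ⇒ 3 W_7-linkage classes:

[[1, 2, 7, 9, 10], [3, 4, 5, 6, 8], [11]]
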